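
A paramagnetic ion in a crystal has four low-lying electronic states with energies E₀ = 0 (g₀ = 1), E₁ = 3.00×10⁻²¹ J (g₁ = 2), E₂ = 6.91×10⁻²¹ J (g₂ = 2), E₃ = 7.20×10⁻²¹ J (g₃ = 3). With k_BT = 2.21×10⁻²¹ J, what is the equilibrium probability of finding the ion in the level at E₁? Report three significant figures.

0.300

Eᵢ/kT = 0, 1.3575, 3.1267, 3.2579.
Z = Σ gᵢe^(−Eᵢ/kT) = 1·e^(−0) + 2·e^(−1.3575) + 2·e^(−3.1267) + 3·e^(−3.2579) = 1.0000 + 0.51461 + 0.087725 + 0.11541 = 1.7177.
P₁ = g₁ e^(−E₁/kT) / Z = 0.51461/1.7177 = 0.300.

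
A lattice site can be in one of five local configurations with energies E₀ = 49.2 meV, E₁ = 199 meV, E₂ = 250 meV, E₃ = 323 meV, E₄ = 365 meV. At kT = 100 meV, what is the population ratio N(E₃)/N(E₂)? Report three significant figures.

0.482

n₃/n₂ = exp[−(E₃−E₂)/kT] = exp(−(73 meV)/(100 meV)) = exp(-0.73000) = 0.482.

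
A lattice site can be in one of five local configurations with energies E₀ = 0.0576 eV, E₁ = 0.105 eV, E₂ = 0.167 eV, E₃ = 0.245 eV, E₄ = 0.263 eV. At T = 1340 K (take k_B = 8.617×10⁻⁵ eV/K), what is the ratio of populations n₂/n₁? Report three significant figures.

0.585

k_BT = 8.617×10⁻⁵ × 1340 K = 0.11547 eV.
n₂/n₁ = exp[−(E₂−E₁)/kT] = exp(−(0.062 eV)/(0.11547 eV)) = exp(-0.53694) = 0.585.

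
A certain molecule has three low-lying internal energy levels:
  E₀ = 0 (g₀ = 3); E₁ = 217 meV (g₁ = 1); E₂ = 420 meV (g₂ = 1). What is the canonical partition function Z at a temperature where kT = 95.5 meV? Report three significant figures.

Eᵢ/kT = 0, 2.2723, 4.3979.
Z = Σ gᵢe^(−Eᵢ/kT) = 3·e^(−0) + 1·e^(−2.2723) + 1·e^(−4.3979) = 3.0000 + 0.10307 + 0.012303 = 3.1154.

Z = 3.12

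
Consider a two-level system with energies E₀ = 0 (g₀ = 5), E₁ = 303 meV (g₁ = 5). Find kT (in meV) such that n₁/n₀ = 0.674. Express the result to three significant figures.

n₁/n₀ = (g₁/g₀) exp[−(E₁−E₀)/kT] = 0.674.
⇒ (E₁−E₀)/kT = ln((5/5)/0.674) = ln(1.4837) = 0.39454.
kT = 303 meV / 0.39454 = 768 meV.

768 meV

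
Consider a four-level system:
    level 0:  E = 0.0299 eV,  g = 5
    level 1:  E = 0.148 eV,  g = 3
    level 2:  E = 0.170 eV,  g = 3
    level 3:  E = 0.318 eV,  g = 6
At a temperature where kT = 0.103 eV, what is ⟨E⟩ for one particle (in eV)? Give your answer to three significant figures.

Eᵢ/kT = 0.29029, 1.4369, 1.6505, 3.0874.
Z = Σ gᵢe^(−Eᵢ/kT) = 5·e^(−0.29029) + 3·e^(−1.4369) + 3·e^(−1.6505) + 6·e^(−3.0874) = 3.7402 + 0.71299 + 0.57586 + 0.27372 = 5.3028.
⟨E⟩ = Σ Eᵢ gᵢe^(−Eᵢ/kT) / Z = (0.0299·3.7402 + 0.148·0.71299 + 0.170·0.57586 + 0.318·0.27372) / 5.3028 = 0.0759 eV.

0.0759 eV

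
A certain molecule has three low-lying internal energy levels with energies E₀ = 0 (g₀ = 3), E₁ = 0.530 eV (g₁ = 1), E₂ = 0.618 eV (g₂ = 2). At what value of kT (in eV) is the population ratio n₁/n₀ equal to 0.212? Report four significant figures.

n₁/n₀ = (g₁/g₀) exp[−(E₁−E₀)/kT] = 0.212.
⇒ (E₁−E₀)/kT = ln((1/3)/0.212) = ln(1.57233) = 0.452559.
kT = 0.530 eV / 0.452559 = 1.171 eV.

1.171 eV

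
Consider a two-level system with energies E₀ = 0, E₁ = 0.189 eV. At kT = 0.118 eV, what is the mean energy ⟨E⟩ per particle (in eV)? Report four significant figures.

Eᵢ/kT = 0, 1.60169.
Z = Σ e^(−Eᵢ/kT) = e^(−0) + e^(−1.60169) = 1.00000 + 0.201556 = 1.20156.
⟨E⟩ = Σ Eᵢ e^(−Eᵢ/kT) / Z = (0·1.00000 + 0.189·0.201556) / 1.20156 = 0.03170 eV.

0.03170 eV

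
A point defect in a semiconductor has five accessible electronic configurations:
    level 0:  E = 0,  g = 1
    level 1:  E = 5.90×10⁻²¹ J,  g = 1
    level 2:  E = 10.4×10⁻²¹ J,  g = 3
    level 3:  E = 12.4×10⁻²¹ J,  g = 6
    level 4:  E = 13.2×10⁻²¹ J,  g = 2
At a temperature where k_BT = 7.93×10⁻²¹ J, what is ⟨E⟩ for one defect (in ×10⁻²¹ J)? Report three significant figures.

8.11 ×10⁻²¹ J

Eᵢ/kT = 0, 0.74401, 1.3115, 1.5637, 1.6646.
Z = Σ gᵢe^(−Eᵢ/kT) = 1·e^(−0) + 1·e^(−0.74401) + 3·e^(−1.3115) + 6·e^(−1.5637) + 2·e^(−1.6646) = 1.0000 + 0.47520 + 0.80825 + 1.2562 + 0.37853 = 3.9182.
⟨E⟩ = Σ Eᵢ gᵢe^(−Eᵢ/kT) / Z = (0·1.0000 + 5.90·0.47520 + 10.4·0.80825 + 12.4·1.2562 + 13.2·0.37853) / 3.9182 = 8.11 ×10⁻²¹ J.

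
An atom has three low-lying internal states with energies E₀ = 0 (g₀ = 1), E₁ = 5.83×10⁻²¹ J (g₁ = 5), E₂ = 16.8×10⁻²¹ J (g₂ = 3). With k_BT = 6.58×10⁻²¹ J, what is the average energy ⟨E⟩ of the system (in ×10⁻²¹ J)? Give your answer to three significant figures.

Eᵢ/kT = 0, 0.88602, 2.5532.
Z = Σ gᵢe^(−Eᵢ/kT) = 1·e^(−0) + 5·e^(−0.88602) + 3·e^(−2.5532) = 1.0000 + 2.0615 + 0.23350 = 3.2950.
⟨E⟩ = Σ Eᵢ gᵢe^(−Eᵢ/kT) / Z = (0·1.0000 + 5.83·2.0615 + 16.8·0.23350) / 3.2950 = 4.84 ×10⁻²¹ J.

4.84 ×10⁻²¹ J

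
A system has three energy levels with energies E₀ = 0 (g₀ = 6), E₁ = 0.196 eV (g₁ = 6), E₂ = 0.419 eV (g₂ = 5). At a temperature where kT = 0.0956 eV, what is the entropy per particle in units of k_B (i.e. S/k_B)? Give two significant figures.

2.2

Eᵢ/kT = 0, 2.050, 4.383.
Z = Σ gᵢe^(−Eᵢ/kT) = 6·e^(−0) + 6·e^(−2.050) + 5·e^(−4.383) = 6.000 + 0.7724 + 0.06244 = 6.835.
⟨E⟩ = Σ EᵢPᵢ = 0.02598 eV.
S/k_B = ln Z + ⟨E⟩/kT = ln(6.835) + 0.02598/0.0956 = 1.922 + 0.2718 = 2.2.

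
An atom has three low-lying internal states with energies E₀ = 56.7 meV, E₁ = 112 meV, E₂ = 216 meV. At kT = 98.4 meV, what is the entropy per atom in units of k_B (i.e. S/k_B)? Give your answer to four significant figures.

Eᵢ/kT = 0.576220, 1.13821, 2.19512.
Z = Σ e^(−Eᵢ/kT) = e^(−0.576220) + e^(−1.13821) + e^(−2.19512) = 0.562019 + 0.320392 + 0.111345 = 0.993756.
⟨E⟩ = Σ EᵢPᵢ = 92.3777 meV.
S/k_B = ln Z + ⟨E⟩/kT = ln(0.993756) + 92.3777/98.4 = -0.00626358 + 0.938798 = 0.9325.

0.9325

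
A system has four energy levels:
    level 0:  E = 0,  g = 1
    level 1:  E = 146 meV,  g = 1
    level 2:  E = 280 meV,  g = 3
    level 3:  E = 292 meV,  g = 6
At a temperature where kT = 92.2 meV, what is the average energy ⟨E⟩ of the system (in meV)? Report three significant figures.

Eᵢ/kT = 0, 1.5835, 3.0369, 3.1670.
Z = Σ gᵢe^(−Eᵢ/kT) = 1·e^(−0) + 1·e^(−1.5835) + 3·e^(−3.0369) + 6·e^(−3.1670) = 1.0000 + 0.20526 + 0.14395 + 0.25278 = 1.6020.
⟨E⟩ = Σ Eᵢ gᵢe^(−Eᵢ/kT) / Z = (0·1.0000 + 146·0.20526 + 280·0.14395 + 292·0.25278) / 1.6020 = 89.9 meV.

89.9 meV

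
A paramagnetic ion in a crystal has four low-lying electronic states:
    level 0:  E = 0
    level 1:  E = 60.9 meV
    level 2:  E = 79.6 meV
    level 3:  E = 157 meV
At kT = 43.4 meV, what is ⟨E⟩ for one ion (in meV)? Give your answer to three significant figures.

22.3 meV

Eᵢ/kT = 0, 1.4032, 1.8341, 3.6175.
Z = Σ e^(−Eᵢ/kT) = e^(−0) + e^(−1.4032) + e^(−1.8341) + e^(−3.6175) = 1.0000 + 0.24581 + 0.15976 + 0.026850 = 1.4324.
⟨E⟩ = Σ Eᵢ e^(−Eᵢ/kT) / Z = (0·1.0000 + 60.9·0.24581 + 79.6·0.15976 + 157·0.026850) / 1.4324 = 22.3 meV.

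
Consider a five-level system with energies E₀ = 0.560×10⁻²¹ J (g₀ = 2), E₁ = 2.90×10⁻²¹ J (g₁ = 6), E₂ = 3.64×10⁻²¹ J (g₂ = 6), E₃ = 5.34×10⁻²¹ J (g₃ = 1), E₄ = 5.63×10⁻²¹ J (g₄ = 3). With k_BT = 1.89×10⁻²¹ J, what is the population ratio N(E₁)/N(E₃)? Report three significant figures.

21.8

n₁/n₃ = (g₁/g₃) exp[−(E₁−E₃)/kT] = (6/1) × exp(−(-2.44 ×10⁻²¹ J)/(1.89 ×10⁻²¹ J)) = (6/1) × exp(1.2910) = 21.8.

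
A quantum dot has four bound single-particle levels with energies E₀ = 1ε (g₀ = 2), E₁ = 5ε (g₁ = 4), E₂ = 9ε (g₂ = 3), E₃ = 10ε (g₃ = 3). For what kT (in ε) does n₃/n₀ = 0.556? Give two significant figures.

n₃/n₀ = (g₃/g₀) exp[−(E₃−E₀)/kT] = 0.556.
⇒ (E₃−E₀)/kT = ln((3/2)/0.556) = ln(2.698) = 0.9925.
kT = 9ε / 0.9925 = 9.1 ε.

9.1 ε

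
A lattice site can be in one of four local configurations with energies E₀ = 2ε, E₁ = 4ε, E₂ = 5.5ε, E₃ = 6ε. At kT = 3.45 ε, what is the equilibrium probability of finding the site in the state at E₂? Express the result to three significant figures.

0.162

Eᵢ/kT = 0.57971, 1.1594, 1.5942, 1.7391.
Z = Σ e^(−Eᵢ/kT) = e^(−0.57971) + e^(−1.1594) + e^(−1.5942) + e^(−1.7391) = 0.56006 + 0.31367 + 0.20307 + 0.17568 = 1.2525.
P₂ = e^(−E₂/kT) / Z = 0.20307/1.2525 = 0.162.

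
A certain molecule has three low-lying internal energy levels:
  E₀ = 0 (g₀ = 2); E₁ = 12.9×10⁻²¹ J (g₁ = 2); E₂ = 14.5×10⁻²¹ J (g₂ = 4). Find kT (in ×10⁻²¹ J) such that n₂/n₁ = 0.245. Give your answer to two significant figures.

0.76 ×10⁻²¹ J

n₂/n₁ = (g₂/g₁) exp[−(E₂−E₁)/kT] = 0.245.
⇒ (E₂−E₁)/kT = ln((4/2)/0.245) = ln(8.163) = 2.100.
kT = 1.6 ×10⁻²¹ J / 2.100 = 0.76 ×10⁻²¹ J.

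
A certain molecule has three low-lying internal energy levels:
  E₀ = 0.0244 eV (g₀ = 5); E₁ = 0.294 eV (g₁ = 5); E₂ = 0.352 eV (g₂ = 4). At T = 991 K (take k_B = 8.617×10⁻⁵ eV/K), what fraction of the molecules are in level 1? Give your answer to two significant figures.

k_BT = 8.617×10⁻⁵ × 991 K = 0.08539 eV.
Eᵢ/kT = 0.2857, 3.443, 4.122.
Z = Σ gᵢe^(−Eᵢ/kT) = 5·e^(−0.2857) + 5·e^(−3.443) + 4·e^(−4.122) = 3.757 + 0.1598 + 0.06485 = 3.982.
P₁ = g₁ e^(−E₁/kT) / Z = 0.1598/3.982 = 0.040.

0.040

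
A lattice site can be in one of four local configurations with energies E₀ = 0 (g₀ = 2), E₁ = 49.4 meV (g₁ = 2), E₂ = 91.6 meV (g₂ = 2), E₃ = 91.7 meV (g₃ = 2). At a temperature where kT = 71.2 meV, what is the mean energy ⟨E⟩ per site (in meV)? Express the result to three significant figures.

36.7 meV

Eᵢ/kT = 0, 0.69382, 1.2865, 1.2879.
Z = Σ gᵢe^(−Eᵢ/kT) = 2·e^(−0) + 2·e^(−0.69382) + 2·e^(−1.2865) + 2·e^(−1.2879) = 2.0000 + 0.99933 + 0.55247 + 0.55170 = 4.1035.
⟨E⟩ = Σ Eᵢ gᵢe^(−Eᵢ/kT) / Z = (0·2.0000 + 49.4·0.99933 + 91.6·0.55247 + 91.7·0.55170) / 4.1035 = 36.7 meV.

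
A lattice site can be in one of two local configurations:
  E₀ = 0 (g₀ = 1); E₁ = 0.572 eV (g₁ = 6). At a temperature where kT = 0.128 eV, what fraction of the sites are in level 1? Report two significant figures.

Eᵢ/kT = 0, 4.469.
Z = Σ gᵢe^(−Eᵢ/kT) = 1·e^(−0) + 6·e^(−4.469) = 1.000 + 0.06875 = 1.069.
P₁ = g₁ e^(−E₁/kT) / Z = 0.06875/1.069 = 0.064.

0.064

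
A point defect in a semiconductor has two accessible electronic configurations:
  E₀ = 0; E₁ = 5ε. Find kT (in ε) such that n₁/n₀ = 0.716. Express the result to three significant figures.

15.0 ε

n₁/n₀ = exp[−(E₁−E₀)/kT] = 0.716.
⇒ (E₁−E₀)/kT = ln(1/0.716) = ln(1.3966) = 0.33404.
kT = 5ε / 0.33404 = 15.0 ε.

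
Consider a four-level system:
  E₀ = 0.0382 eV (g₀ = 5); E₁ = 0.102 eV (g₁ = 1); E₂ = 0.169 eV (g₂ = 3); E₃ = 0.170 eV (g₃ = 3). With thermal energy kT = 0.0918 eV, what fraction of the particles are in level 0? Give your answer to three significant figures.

Eᵢ/kT = 0.41612, 1.1111, 1.8410, 1.8519.
Z = Σ gᵢe^(−Eᵢ/kT) = 5·e^(−0.41612) + 1·e^(−1.1111) + 3·e^(−1.8410) + 3·e^(−1.8519) = 3.2980 + 0.32920 + 0.47598 + 0.47082 = 4.5740.
P₀ = g₀ e^(−E₀/kT) / Z = 3.2980/4.5740 = 0.721.

0.721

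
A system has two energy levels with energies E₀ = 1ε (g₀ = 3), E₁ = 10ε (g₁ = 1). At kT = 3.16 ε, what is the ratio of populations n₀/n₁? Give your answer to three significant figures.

51.8

n₀/n₁ = (g₀/g₁) exp[−(E₀−E₁)/kT] = (3/1) × exp(−(-9ε)/(3.16ε)) = (3/1) × exp(2.8481) = 51.8.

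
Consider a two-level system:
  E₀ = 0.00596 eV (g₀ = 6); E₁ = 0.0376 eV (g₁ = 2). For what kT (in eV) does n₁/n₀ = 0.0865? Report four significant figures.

0.02345 eV

n₁/n₀ = (g₁/g₀) exp[−(E₁−E₀)/kT] = 0.0865.
⇒ (E₁−E₀)/kT = ln((2/6)/0.0865) = ln(3.85356) = 1.34900.
kT = 0.03164 eV / 1.34900 = 0.02345 eV.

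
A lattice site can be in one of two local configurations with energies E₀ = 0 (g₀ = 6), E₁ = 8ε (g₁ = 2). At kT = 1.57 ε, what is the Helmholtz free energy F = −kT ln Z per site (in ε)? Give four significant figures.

-2.816 ε

Eᵢ/kT = 0, 5.09554.
Z = Σ gᵢe^(−Eᵢ/kT) = 6·e^(−0) + 2·e^(−5.09554) = 6.00000 + 0.0122480 = 6.01225.
F = −kT ln Z = −1.57 × ln(6.01225) = −1.57 × 1.79380 = -2.816 ε.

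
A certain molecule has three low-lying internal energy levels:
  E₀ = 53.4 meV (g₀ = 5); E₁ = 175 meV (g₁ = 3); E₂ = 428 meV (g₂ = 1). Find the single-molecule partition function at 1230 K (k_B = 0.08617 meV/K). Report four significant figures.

k_BT = 0.08617 × 1230 K = 105.989 meV.
Eᵢ/kT = 0.503826, 1.65111, 4.03815.
Z = Σ gᵢe^(−Eᵢ/kT) = 5·e^(−0.503826) + 3·e^(−1.65111) + 1·e^(−4.03815) = 3.02107 + 0.575511 + 0.0176301 = 3.61421.

Z = 3.614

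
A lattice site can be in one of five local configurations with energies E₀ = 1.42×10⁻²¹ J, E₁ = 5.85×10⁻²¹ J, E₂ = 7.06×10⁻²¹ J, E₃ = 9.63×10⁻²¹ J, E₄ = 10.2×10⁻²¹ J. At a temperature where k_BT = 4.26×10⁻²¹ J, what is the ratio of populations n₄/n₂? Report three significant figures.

n₄/n₂ = exp[−(E₄−E₂)/kT] = exp(−(3.14 ×10⁻²¹ J)/(4.26 ×10⁻²¹ J)) = exp(-0.73709) = 0.479.

0.479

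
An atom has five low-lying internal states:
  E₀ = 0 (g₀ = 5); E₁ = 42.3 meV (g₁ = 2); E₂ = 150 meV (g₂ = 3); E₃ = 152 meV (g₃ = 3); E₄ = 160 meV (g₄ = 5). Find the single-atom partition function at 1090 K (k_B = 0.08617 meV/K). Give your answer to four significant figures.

Z = 8.387

k_BT = 0.08617 × 1090 K = 93.9253 meV.
Eᵢ/kT = 0, 0.450358, 1.59701, 1.61831, 1.70348.
Z = Σ gᵢe^(−Eᵢ/kT) = 5·e^(−0) + 2·e^(−0.450358) + 3·e^(−1.59701) + 3·e^(−1.61831) + 5·e^(−1.70348) = 5.00000 + 1.27480 + 0.607503 + 0.594700 + 0.910244 = 8.38725.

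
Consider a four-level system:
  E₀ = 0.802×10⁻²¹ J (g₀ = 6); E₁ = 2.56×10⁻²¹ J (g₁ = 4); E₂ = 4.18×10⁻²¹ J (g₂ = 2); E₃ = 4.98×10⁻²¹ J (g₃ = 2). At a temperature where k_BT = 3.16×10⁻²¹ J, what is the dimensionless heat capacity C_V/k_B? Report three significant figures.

Eᵢ/kT = 0.25380, 0.81013, 1.3228, 1.5759.
Z = Σ gᵢe^(−Eᵢ/kT) = 6·e^(−0.25380) + 4·e^(−0.81013) + 2·e^(−1.3228) + 2·e^(−1.5759) = 4.6551 + 1.7792 + 0.53278 + 0.41364 = 7.3807.
⟨E⟩ = 1.7038, ⟨E²⟩ = 4.6367.
C_V/k_B = (⟨E²⟩ − ⟨E⟩²)/(kT)² = (4.6367 − 2.9029)/9.9856 = 0.174.

0.174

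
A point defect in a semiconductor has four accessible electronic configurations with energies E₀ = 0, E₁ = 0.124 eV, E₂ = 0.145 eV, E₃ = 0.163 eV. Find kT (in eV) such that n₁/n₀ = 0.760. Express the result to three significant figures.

n₁/n₀ = exp[−(E₁−E₀)/kT] = 0.760.
⇒ (E₁−E₀)/kT = ln(1/0.760) = ln(1.3158) = 0.27444.
kT = 0.124 eV / 0.27444 = 0.452 eV.

0.452 eV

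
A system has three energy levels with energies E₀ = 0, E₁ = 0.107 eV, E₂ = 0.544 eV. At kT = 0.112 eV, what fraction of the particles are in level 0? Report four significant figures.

0.7182

Eᵢ/kT = 0, 0.955357, 4.85714.
Z = Σ e^(−Eᵢ/kT) = e^(−0) + e^(−0.955357) + e^(−4.85714) = 1.00000 + 0.384675 + 0.00777268 = 1.39245.
P₀ = e^(−E₀/kT) / Z = 1.00000/1.39245 = 0.7182.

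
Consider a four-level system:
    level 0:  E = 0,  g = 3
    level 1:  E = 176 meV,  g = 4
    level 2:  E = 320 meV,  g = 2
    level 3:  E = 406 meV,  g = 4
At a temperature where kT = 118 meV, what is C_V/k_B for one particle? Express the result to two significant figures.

0.82

Eᵢ/kT = 0, 1.492, 2.712, 3.441.
Z = Σ gᵢe^(−Eᵢ/kT) = 3·e^(−0) + 4·e^(−1.492) + 2·e^(−2.712) + 4·e^(−3.441) = 3.000 + 0.8997 + 0.1328 + 0.1281 = 4.161.
⟨E⟩ = 60.77 meV, ⟨E²⟩ = 15040 meV².
C_V/k_B = (⟨E²⟩ − ⟨E⟩²)/(kT)² = (15040 − 3693)/13920 = 0.82.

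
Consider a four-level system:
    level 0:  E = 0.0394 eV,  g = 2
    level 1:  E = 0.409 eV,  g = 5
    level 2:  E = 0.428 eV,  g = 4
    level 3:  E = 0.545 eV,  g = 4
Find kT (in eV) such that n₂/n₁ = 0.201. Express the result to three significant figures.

n₂/n₁ = (g₂/g₁) exp[−(E₂−E₁)/kT] = 0.201.
⇒ (E₂−E₁)/kT = ln((4/5)/0.201) = ln(3.9801) = 1.3813.
kT = 0.019 eV / 1.3813 = 0.0138 eV.

0.0138 eV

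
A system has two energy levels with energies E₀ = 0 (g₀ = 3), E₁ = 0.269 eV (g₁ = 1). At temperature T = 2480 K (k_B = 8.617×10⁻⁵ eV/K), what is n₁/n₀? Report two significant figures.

k_BT = 8.617×10⁻⁵ × 2480 K = 0.2137 eV.
n₁/n₀ = (g₁/g₀) exp[−(E₁−E₀)/kT] = (1/3) × exp(−(0.269 eV)/(0.2137 eV)) = (1/3) × exp(-1.259) = 0.095.

0.095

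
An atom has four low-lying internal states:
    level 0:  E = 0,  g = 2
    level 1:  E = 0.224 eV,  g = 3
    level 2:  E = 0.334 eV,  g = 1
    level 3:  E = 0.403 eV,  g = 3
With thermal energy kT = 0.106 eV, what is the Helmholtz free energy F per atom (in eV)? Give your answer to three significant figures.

-0.0959 eV

Eᵢ/kT = 0, 2.1132, 3.1509, 3.8019.
Z = Σ gᵢe^(−Eᵢ/kT) = 2·e^(−0) + 3·e^(−2.1132) + 1·e^(−3.1509) + 3·e^(−3.8019) = 2.0000 + 0.36255 + 0.042814 + 0.066985 = 2.4723.
F = −kT ln Z = −0.106 × ln(2.4723) = −0.106 × 0.90515 = -0.0959 eV.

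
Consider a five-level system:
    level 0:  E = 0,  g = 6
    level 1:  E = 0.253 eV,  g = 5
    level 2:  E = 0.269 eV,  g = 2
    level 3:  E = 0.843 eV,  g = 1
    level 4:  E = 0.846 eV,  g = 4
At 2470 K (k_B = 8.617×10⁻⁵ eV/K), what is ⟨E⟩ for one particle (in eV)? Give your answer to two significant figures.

k_BT = 8.617×10⁻⁵ × 2470 K = 0.2128 eV.
Eᵢ/kT = 0, 1.189, 1.264, 3.961, 3.976.
Z = Σ gᵢe^(−Eᵢ/kT) = 6·e^(−0) + 5·e^(−1.189) + 2·e^(−1.264) + 1·e^(−3.961) + 4·e^(−3.976) = 6.000 + 1.523 + 0.5650 + 0.01904 + 0.07504 = 8.182.
⟨E⟩ = Σ Eᵢ gᵢe^(−Eᵢ/kT) / Z = (0·6.000 + 0.253·1.523 + 0.269·0.5650 + 0.843·0.01904 + 0.846·0.07504) / 8.182 = 0.075 eV.

0.075 eV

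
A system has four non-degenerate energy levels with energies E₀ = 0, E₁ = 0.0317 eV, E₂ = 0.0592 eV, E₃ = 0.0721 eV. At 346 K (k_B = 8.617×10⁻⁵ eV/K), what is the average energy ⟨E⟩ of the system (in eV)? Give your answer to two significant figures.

k_BT = 8.617×10⁻⁵ × 346 K = 0.02981 eV.
Eᵢ/kT = 0, 1.063, 1.986, 2.419.
Z = Σ e^(−Eᵢ/kT) = e^(−0) + e^(−1.063) + e^(−1.986) + e^(−2.419) = 1.000 + 0.3454 + 0.1372 + 0.08901 = 1.572.
⟨E⟩ = Σ Eᵢ e^(−Eᵢ/kT) / Z = (0·1.000 + 0.0317·0.3454 + 0.0592·0.1372 + 0.0721·0.08901) / 1.572 = 0.016 eV.

0.016 eV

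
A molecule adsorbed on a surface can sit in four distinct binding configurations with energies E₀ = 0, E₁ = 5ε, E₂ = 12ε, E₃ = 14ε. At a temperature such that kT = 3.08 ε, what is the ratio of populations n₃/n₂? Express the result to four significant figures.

n₃/n₂ = exp[−(E₃−E₂)/kT] = exp(−(2ε)/(3.08ε)) = exp(-0.649351) = 0.5224.

0.5224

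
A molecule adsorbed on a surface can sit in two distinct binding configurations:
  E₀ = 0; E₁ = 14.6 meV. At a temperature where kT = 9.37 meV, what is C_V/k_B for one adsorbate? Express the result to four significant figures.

0.3488

Eᵢ/kT = 0, 1.55816.
Z = Σ e^(−Eᵢ/kT) = e^(−0) + e^(−1.55816) = 1.00000 + 0.210523 = 1.21052.
⟨E⟩ = 2.53910 meV, ⟨E²⟩ = 37.0709 meV².
C_V/k_B = (⟨E²⟩ − ⟨E⟩²)/(kT)² = (37.0709 − 6.44703)/87.7969 = 0.3488.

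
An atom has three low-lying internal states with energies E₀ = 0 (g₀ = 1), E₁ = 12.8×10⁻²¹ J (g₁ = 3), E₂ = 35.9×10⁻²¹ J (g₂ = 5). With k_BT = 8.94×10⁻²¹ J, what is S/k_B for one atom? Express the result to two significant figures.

1.4

Eᵢ/kT = 0, 1.432, 4.016.
Z = Σ gᵢe^(−Eᵢ/kT) = 1·e^(−0) + 3·e^(−1.432) + 5·e^(−4.016) = 1.000 + 0.7165 + 0.09012 = 1.807.
⟨E⟩ = Σ EᵢPᵢ = 6.866 ×10⁻²¹ J.
S/k_B = ln Z + ⟨E⟩/kT = ln(1.807) + 6.866/8.94 = 0.5917 + 0.7680 = 1.4.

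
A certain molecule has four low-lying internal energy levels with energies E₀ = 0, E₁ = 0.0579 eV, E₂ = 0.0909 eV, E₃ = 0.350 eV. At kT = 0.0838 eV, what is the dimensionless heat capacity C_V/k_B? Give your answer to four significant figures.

Eᵢ/kT = 0, 0.690931, 1.08473, 4.17661.
Z = Σ e^(−Eᵢ/kT) = e^(−0) + e^(−0.690931) + e^(−1.08473) + e^(−4.17661) = 1.00000 + 0.501109 + 0.337993 + 0.0153505 = 1.85445.
⟨E⟩ = 0.0351104 eV, ⟨E²⟩ = 0.00342588 eV².
C_V/k_B = (⟨E²⟩ − ⟨E⟩²)/(kT)² = (0.00342588 − 0.00123274)/0.00702244 = 0.3123.

0.3123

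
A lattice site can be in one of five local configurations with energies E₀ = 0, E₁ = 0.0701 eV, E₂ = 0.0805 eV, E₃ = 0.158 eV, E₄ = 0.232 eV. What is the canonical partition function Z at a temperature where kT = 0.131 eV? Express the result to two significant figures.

Eᵢ/kT = 0, 0.5351, 0.6145, 1.206, 1.771.
Z = Σ e^(−Eᵢ/kT) = e^(−0) + e^(−0.5351) + e^(−0.6145) + e^(−1.206) + e^(−1.771) = 1.000 + 0.5856 + 0.5409 + 0.2994 + 0.1702 = 2.596.

Z = 2.6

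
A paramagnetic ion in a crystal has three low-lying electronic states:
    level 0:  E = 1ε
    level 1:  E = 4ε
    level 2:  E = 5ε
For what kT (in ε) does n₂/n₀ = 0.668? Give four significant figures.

n₂/n₀ = exp[−(E₂−E₀)/kT] = 0.668.
⇒ (E₂−E₀)/kT = ln(1/0.668) = ln(1.49701) = 0.403470.
kT = 4ε / 0.403470 = 9.914 ε.

9.914 ε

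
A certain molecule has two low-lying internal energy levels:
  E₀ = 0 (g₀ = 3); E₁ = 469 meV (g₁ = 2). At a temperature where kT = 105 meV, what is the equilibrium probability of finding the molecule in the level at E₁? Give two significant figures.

Eᵢ/kT = 0, 4.467.
Z = Σ gᵢe^(−Eᵢ/kT) = 3·e^(−0) + 2·e^(−4.467) = 3.000 + 0.02296 = 3.023.
P₁ = g₁ e^(−E₁/kT) / Z = 0.02296/3.023 = 0.0076.

0.0076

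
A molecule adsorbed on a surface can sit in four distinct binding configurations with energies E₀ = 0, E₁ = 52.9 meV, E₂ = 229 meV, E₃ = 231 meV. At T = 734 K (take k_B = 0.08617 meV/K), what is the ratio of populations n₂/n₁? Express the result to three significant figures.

0.0618

k_BT = 0.08617 × 734 K = 63.249 meV.
n₂/n₁ = exp[−(E₂−E₁)/kT] = exp(−(176.1 meV)/(63.249 meV)) = exp(-2.7842) = 0.0618.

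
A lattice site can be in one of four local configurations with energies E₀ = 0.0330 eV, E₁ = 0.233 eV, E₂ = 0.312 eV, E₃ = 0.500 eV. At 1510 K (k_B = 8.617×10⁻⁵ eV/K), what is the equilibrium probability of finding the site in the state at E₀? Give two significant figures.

0.74

k_BT = 8.617×10⁻⁵ × 1510 K = 0.1301 eV.
Eᵢ/kT = 0.2537, 1.791, 2.398, 3.843.
Z = Σ e^(−Eᵢ/kT) = e^(−0.2537) + e^(−1.791) + e^(−2.398) + e^(−3.843) = 0.7759 + 0.1668 + 0.09090 + 0.02143 = 1.055.
P₀ = e^(−E₀/kT) / Z = 0.7759/1.055 = 0.74.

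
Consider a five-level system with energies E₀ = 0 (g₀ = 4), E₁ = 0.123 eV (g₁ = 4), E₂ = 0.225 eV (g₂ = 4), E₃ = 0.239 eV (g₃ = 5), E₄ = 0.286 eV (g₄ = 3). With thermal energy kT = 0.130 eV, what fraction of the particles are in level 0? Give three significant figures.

0.541

Eᵢ/kT = 0, 0.94615, 1.7308, 1.8385, 2.2000.
Z = Σ gᵢe^(−Eᵢ/kT) = 4·e^(−0) + 4·e^(−0.94615) + 4·e^(−1.7308) + 5·e^(−1.8385) + 3·e^(−2.2000) = 4.0000 + 1.5529 + 0.70857 + 0.79528 + 0.33241 = 7.3892.
P₀ = g₀ e^(−E₀/kT) / Z = 4.0000/7.3892 = 0.541.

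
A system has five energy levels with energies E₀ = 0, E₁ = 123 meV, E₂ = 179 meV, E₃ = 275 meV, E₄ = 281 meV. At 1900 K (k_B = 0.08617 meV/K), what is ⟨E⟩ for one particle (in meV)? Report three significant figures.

101 meV

k_BT = 0.08617 × 1900 K = 163.72 meV.
Eᵢ/kT = 0, 0.75128, 1.0933, 1.6797, 1.7163.
Z = Σ e^(−Eᵢ/kT) = e^(−0) + e^(−0.75128) + e^(−1.0933) + e^(−1.6797) + e^(−1.7163) = 1.0000 + 0.47176 + 0.33511 + 0.18643 + 0.17973 = 2.1730.
⟨E⟩ = Σ Eᵢ e^(−Eᵢ/kT) / Z = (0·1.0000 + 123·0.47176 + 179·0.33511 + 275·0.18643 + 281·0.17973) / 2.1730 = 101 meV.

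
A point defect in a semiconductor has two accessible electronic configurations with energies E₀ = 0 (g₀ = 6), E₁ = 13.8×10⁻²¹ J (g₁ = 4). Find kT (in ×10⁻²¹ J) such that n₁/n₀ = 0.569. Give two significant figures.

87 ×10⁻²¹ J

n₁/n₀ = (g₁/g₀) exp[−(E₁−E₀)/kT] = 0.569.
⇒ (E₁−E₀)/kT = ln((4/6)/0.569) = ln(1.172) = 0.1587.
kT = 13.8 ×10⁻²¹ J / 0.1587 = 87 ×10⁻²¹ J.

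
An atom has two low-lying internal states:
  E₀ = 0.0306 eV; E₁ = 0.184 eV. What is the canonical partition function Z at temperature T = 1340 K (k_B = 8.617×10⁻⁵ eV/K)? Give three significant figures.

k_BT = 8.617×10⁻⁵ × 1340 K = 0.11547 eV.
Eᵢ/kT = 0.26500, 1.5935.
Z = Σ e^(−Eᵢ/kT) = e^(−0.26500) + e^(−1.5935) = 0.76721 + 0.20321 = 0.97042.

Z = 0.970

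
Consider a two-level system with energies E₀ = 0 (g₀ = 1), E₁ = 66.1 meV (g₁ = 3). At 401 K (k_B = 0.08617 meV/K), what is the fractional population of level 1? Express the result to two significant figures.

0.31

k_BT = 0.08617 × 401 K = 34.55 meV.
Eᵢ/kT = 0, 1.913.
Z = Σ gᵢe^(−Eᵢ/kT) = 1·e^(−0) + 3·e^(−1.913) = 1.000 + 0.4429 = 1.443.
P₁ = g₁ e^(−E₁/kT) / Z = 0.4429/1.443 = 0.31.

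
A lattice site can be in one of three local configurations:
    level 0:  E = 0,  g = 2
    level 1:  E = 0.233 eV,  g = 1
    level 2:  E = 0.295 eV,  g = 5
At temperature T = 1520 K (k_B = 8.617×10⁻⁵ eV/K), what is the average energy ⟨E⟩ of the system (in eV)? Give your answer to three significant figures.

k_BT = 8.617×10⁻⁵ × 1520 K = 0.13098 eV.
Eᵢ/kT = 0, 1.7789, 2.2523.
Z = Σ gᵢe^(−Eᵢ/kT) = 2·e^(−0) + 1·e^(−1.7789) + 5·e^(−2.2523) = 2.0000 + 0.16882 + 0.52579 = 2.6946.
⟨E⟩ = Σ Eᵢ gᵢe^(−Eᵢ/kT) / Z = (0·2.0000 + 0.233·0.16882 + 0.295·0.52579) / 2.6946 = 0.0722 eV.

0.0722 eV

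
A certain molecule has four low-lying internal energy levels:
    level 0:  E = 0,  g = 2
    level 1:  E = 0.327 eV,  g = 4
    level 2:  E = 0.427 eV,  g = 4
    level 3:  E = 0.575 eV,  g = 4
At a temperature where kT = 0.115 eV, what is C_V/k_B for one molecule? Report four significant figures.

Eᵢ/kT = 0, 2.84348, 3.71304, 5.00000.
Z = Σ gᵢe^(−Eᵢ/kT) = 2·e^(−0) + 4·e^(−2.84348) + 4·e^(−3.71304) + 4·e^(−5.00000) = 2.00000 + 0.232891 + 0.0976129 + 0.0269518 = 2.35746.
⟨E⟩ = 0.0565581 eV, ⟨E²⟩ = 0.0218928 eV².
C_V/k_B = (⟨E²⟩ − ⟨E⟩²)/(kT)² = (0.0218928 − 0.00319882)/0.0132250 = 1.414.

1.414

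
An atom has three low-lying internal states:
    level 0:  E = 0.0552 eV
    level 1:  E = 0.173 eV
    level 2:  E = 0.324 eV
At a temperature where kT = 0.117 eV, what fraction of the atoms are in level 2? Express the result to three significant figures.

0.0686

Eᵢ/kT = 0.47179, 1.4786, 2.7692.
Z = Σ e^(−Eᵢ/kT) = e^(−0.47179) + e^(−1.4786) + e^(−2.7692) = 0.62388 + 0.22796 + 0.062712 = 0.91455.
P₂ = e^(−E₂/kT) / Z = 0.062712/0.91455 = 0.0686.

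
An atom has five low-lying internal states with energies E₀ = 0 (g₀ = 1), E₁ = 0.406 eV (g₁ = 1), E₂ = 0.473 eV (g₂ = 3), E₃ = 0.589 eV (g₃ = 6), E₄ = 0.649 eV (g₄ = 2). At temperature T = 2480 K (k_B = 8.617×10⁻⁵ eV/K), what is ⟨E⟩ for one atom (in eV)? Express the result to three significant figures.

k_BT = 8.617×10⁻⁵ × 2480 K = 0.21370 eV.
Eᵢ/kT = 0, 1.8999, 2.2134, 2.7562, 3.0370.
Z = Σ gᵢe^(−Eᵢ/kT) = 1·e^(−0) + 1·e^(−1.8999) + 3·e^(−2.2134) + 6·e^(−2.7562) + 2·e^(−3.0370) = 1.0000 + 0.14958 + 0.32798 + 0.38120 + 0.095957 = 1.9547.
⟨E⟩ = Σ Eᵢ gᵢe^(−Eᵢ/kT) / Z = (0·1.0000 + 0.406·0.14958 + 0.473·0.32798 + 0.589·0.38120 + 0.649·0.095957) / 1.9547 = 0.257 eV.

0.257 eV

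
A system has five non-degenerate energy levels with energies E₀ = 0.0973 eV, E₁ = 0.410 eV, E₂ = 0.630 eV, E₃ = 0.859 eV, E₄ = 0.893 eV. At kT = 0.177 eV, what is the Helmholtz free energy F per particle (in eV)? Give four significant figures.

Eᵢ/kT = 0.549718, 2.31638, 3.55932, 4.85311, 5.04520.
Z = Σ e^(−Eᵢ/kT) = e^(−0.549718) + e^(−2.31638) + e^(−3.55932) + e^(−4.85311) + e^(−5.04520) = 0.577113 + 0.0986300 + 0.0284582 + 0.00780407 + 0.00644017 = 0.718445.
F = −kT ln Z = −0.177 × ln(0.718445) = −0.177 × -0.330666 = 0.05853 eV.

0.05853 eV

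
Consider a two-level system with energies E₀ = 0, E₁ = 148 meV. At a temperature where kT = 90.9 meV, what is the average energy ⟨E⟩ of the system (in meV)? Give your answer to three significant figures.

24.3 meV

Eᵢ/kT = 0, 1.6282.
Z = Σ e^(−Eᵢ/kT) = e^(−0) + e^(−1.6282) = 1.0000 + 0.19628 = 1.1963.
⟨E⟩ = Σ Eᵢ e^(−Eᵢ/kT) / Z = (0·1.0000 + 148·0.19628) / 1.1963 = 24.3 meV.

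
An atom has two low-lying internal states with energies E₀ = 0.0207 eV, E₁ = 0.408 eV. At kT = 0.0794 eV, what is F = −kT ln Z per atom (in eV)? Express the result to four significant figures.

0.02010 eV

Eᵢ/kT = 0.260705, 5.13854.
Z = Σ e^(−Eᵢ/kT) = e^(−0.260705) + e^(−5.13854) = 0.770508 + 0.00586625 = 0.776374.
F = −kT ln Z = −0.0794 × ln(0.776374) = −0.0794 × -0.253121 = 0.02010 eV.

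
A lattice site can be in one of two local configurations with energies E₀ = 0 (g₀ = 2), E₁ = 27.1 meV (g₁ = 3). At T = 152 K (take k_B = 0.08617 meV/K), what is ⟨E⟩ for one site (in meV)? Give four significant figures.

4.317 meV

k_BT = 0.08617 × 152 K = 13.0978 meV.
Eᵢ/kT = 0, 2.06905.
Z = Σ gᵢe^(−Eᵢ/kT) = 2·e^(−0) + 3·e^(−2.06905) = 2.00000 + 0.378917 = 2.37892.
⟨E⟩ = Σ Eᵢ gᵢe^(−Eᵢ/kT) / Z = (0·2.00000 + 27.1·0.378917) / 2.37892 = 4.317 meV.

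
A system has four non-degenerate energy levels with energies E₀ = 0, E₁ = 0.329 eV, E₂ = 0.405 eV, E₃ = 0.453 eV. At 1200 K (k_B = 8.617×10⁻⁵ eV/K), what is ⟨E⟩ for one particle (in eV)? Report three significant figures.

0.0255 eV

k_BT = 8.617×10⁻⁵ × 1200 K = 0.10340 eV.
Eᵢ/kT = 0, 3.1818, 3.9168, 4.3810.
Z = Σ e^(−Eᵢ/kT) = e^(−0) + e^(−3.1818) + e^(−3.9168) + e^(−4.3810) = 1.0000 + 0.041511 + 0.019905 + 0.012513 = 1.0739.
⟨E⟩ = Σ Eᵢ e^(−Eᵢ/kT) / Z = (0·1.0000 + 0.329·0.041511 + 0.405·0.019905 + 0.453·0.012513) / 1.0739 = 0.0255 eV.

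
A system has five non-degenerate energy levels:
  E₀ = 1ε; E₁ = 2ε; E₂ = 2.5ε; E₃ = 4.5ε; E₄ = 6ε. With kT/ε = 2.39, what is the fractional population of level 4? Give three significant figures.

Eᵢ/kT = 0.41841, 0.83682, 1.0460, 1.8828, 2.5105.
Z = Σ e^(−Eᵢ/kT) = e^(−0.41841) + e^(−0.83682) + e^(−1.0460) + e^(−1.8828) + e^(−2.5105) = 0.65809 + 0.43309 + 0.35134 + 0.15216 + 0.081228 = 1.6759.
P₄ = e^(−E₄/kT) / Z = 0.081228/1.6759 = 0.0485.

0.0485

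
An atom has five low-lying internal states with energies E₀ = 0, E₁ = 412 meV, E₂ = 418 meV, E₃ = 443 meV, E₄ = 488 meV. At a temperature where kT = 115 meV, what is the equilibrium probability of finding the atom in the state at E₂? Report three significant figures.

0.0242

Eᵢ/kT = 0, 3.5826, 3.6348, 3.8522, 4.2435.
Z = Σ e^(−Eᵢ/kT) = e^(−0) + e^(−3.5826) + e^(−3.6348) + e^(−3.8522) + e^(−4.2435) = 1.0000 + 0.027803 + 0.026389 + 0.021233 + 0.014357 = 1.0898.
P₂ = e^(−E₂/kT) / Z = 0.026389/1.0898 = 0.0242.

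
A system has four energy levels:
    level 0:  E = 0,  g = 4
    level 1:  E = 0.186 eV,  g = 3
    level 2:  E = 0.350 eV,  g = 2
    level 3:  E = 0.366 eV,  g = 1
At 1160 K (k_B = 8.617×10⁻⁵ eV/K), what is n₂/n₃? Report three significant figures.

2.35

k_BT = 8.617×10⁻⁵ × 1160 K = 0.099957 eV.
n₂/n₃ = (g₂/g₃) exp[−(E₂−E₃)/kT] = (2/1) × exp(−(-0.016 eV)/(0.099957 eV)) = (2/1) × exp(0.16007) = 2.35.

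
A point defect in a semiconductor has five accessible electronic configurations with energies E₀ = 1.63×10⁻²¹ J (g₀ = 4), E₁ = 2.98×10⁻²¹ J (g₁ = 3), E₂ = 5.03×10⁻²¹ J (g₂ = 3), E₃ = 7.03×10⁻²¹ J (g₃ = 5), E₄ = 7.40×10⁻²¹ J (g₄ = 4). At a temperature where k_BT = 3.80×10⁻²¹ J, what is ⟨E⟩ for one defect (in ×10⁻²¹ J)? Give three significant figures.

3.60 ×10⁻²¹ J

Eᵢ/kT = 0.42895, 0.78421, 1.3237, 1.8500, 1.9474.
Z = Σ gᵢe^(−Eᵢ/kT) = 4·e^(−0.42895) + 3·e^(−0.78421) + 3·e^(−1.3237) + 5·e^(−1.8500) + 4·e^(−1.9474) = 2.6048 + 1.3694 + 0.79845 + 0.78619 + 0.57058 = 6.1294.
⟨E⟩ = Σ Eᵢ gᵢe^(−Eᵢ/kT) / Z = (1.63·2.6048 + 2.98·1.3694 + 5.03·0.79845 + 7.03·0.78619 + 7.40·0.57058) / 6.1294 = 3.60 ×10⁻²¹ J.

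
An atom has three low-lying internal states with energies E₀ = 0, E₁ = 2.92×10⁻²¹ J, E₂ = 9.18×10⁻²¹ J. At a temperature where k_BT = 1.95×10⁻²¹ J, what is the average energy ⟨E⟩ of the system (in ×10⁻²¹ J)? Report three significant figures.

Eᵢ/kT = 0, 1.4974, 4.7077.
Z = Σ e^(−Eᵢ/kT) = e^(−0) + e^(−1.4974) + e^(−4.7077) = 1.0000 + 0.22371 + 0.0090255 = 1.2327.
⟨E⟩ = Σ Eᵢ e^(−Eᵢ/kT) / Z = (0·1.0000 + 2.92·0.22371 + 9.18·0.0090255) / 1.2327 = 0.597 ×10⁻²¹ J.

0.597 ×10⁻²¹ J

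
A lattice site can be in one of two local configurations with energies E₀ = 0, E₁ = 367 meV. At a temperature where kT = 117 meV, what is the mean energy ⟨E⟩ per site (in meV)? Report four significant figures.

Eᵢ/kT = 0, 3.13675.
Z = Σ e^(−Eᵢ/kT) = e^(−0) + e^(−3.13675) = 1.00000 + 0.0434237 = 1.04342.
⟨E⟩ = Σ Eᵢ e^(−Eᵢ/kT) / Z = (0·1.00000 + 367·0.0434237) / 1.04342 = 15.27 meV.

15.27 meV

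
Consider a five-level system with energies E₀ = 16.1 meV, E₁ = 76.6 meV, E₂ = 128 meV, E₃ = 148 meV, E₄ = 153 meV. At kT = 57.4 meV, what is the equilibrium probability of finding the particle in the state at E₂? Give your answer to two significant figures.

Eᵢ/kT = 0.2805, 1.334, 2.230, 2.578, 2.666.
Z = Σ e^(−Eᵢ/kT) = e^(−0.2805) + e^(−1.334) + e^(−2.230) + e^(−2.578) + e^(−2.666) = 0.7554 + 0.2634 + 0.1075 + 0.07593 + 0.06953 = 1.272.
P₂ = e^(−E₂/kT) / Z = 0.1075/1.272 = 0.085.

0.085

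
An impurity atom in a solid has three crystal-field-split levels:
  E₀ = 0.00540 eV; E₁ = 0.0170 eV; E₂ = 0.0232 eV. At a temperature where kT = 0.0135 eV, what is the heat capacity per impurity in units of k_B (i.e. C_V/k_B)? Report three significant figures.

0.280

Eᵢ/kT = 0.40000, 1.2593, 1.7185.
Z = Σ e^(−Eᵢ/kT) = e^(−0.40000) + e^(−1.2593) + e^(−1.7185) = 0.67032 + 0.28385 + 0.17933 = 1.1335.
⟨E⟩ = 0.011121 eV, ⟨E²⟩ = 0.00017477 eV².
C_V/k_B = (⟨E²⟩ − ⟨E⟩²)/(kT)² = (0.00017477 − 0.00012368)/0.00018225 = 0.280.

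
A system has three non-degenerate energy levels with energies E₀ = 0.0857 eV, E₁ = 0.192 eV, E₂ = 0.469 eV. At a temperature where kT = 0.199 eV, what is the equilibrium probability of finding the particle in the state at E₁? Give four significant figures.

0.3385

Eᵢ/kT = 0.430653, 0.964824, 2.35678.
Z = Σ e^(−Eᵢ/kT) = e^(−0.430653) + e^(−0.964824) + e^(−2.35678) = 0.650084 + 0.381050 + 0.0947247 = 1.12586.
P₁ = e^(−E₁/kT) / Z = 0.381050/1.12586 = 0.3385.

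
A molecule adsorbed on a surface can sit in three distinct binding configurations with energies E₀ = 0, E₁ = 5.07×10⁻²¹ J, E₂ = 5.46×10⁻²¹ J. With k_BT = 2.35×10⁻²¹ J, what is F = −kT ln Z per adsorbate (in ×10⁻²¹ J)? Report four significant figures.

-0.4549 ×10⁻²¹ J

Eᵢ/kT = 0, 2.15745, 2.32340.
Z = Σ e^(−Eᵢ/kT) = e^(−0) + e^(−2.15745) + e^(−2.32340) = 1.00000 + 0.115620 + 0.0979400 = 1.21356.
F = −kT ln Z = −2.35 × ln(1.21356) = −2.35 × 0.193558 = -0.4549 ×10⁻²¹ J.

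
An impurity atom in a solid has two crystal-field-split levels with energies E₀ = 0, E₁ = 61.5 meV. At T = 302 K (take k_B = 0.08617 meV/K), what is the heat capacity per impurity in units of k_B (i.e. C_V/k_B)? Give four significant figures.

0.4391

k_BT = 0.08617 × 302 K = 26.0233 meV.
Eᵢ/kT = 0, 2.36327.
Z = Σ e^(−Eᵢ/kT) = e^(−0) + e^(−2.36327) = 1.00000 + 0.0941120 = 1.09411.
⟨E⟩ = 5.29004 meV, ⟨E²⟩ = 325.338 meV².
C_V/k_B = (⟨E²⟩ − ⟨E⟩²)/(kT)² = (325.338 − 27.9845)/677.212 = 0.4391.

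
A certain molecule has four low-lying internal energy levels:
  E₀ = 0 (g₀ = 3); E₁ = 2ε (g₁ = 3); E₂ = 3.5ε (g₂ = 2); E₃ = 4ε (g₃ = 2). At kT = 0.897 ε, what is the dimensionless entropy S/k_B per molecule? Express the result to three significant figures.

Eᵢ/kT = 0, 2.2297, 3.9019, 4.4593.
Z = Σ gᵢe^(−Eᵢ/kT) = 3·e^(−0) + 3·e^(−2.2297) + 2·e^(−3.9019) + 2·e^(−4.4593) = 3.0000 + 0.32268 + 0.040407 + 0.023141 = 3.3862.
⟨E⟩ = Σ EᵢPᵢ = 0.25969 ε.
S/k_B = ln Z + ⟨E⟩/kT = ln(3.3862) + 0.25969/0.897 = 1.2197 + 0.28951 = 1.51.

1.51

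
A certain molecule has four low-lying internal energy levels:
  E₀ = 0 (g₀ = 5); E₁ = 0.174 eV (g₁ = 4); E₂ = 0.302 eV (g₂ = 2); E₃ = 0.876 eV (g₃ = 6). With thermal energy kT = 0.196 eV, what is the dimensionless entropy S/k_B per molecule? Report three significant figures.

Eᵢ/kT = 0, 0.88776, 1.5408, 4.4694.
Z = Σ gᵢe^(−Eᵢ/kT) = 5·e^(−0) + 4·e^(−0.88776) + 2·e^(−1.5408) + 6·e^(−4.4694) = 5.0000 + 1.6463 + 0.42842 + 0.068725 = 7.1434.
⟨E⟩ = Σ EᵢPᵢ = 0.066641 eV.
S/k_B = ln Z + ⟨E⟩/kT = ln(7.1434) + 0.066641/0.196 = 1.9662 + 0.34001 = 2.31.

2.31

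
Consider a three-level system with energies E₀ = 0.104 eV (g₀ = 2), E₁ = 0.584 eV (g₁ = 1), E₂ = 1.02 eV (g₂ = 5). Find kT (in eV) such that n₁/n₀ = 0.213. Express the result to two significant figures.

0.56 eV

n₁/n₀ = (g₁/g₀) exp[−(E₁−E₀)/kT] = 0.213.
⇒ (E₁−E₀)/kT = ln((1/2)/0.213) = ln(2.347) = 0.8531.
kT = 0.480 eV / 0.8531 = 0.56 eV.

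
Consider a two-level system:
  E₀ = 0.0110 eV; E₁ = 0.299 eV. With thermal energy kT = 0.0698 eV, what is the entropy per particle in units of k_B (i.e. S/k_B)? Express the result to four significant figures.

0.08158

Eᵢ/kT = 0.157593, 4.28367.
Z = Σ e^(−Eᵢ/kT) = e^(−0.157593) + e^(−4.28367) = 0.854197 + 0.0137920 = 0.867989.
⟨E⟩ = Σ EᵢPᵢ = 0.0155762 eV.
S/k_B = ln Z + ⟨E⟩/kT = ln(0.867989) + 0.0155762/0.0698 = -0.141576 + 0.223155 = 0.08158.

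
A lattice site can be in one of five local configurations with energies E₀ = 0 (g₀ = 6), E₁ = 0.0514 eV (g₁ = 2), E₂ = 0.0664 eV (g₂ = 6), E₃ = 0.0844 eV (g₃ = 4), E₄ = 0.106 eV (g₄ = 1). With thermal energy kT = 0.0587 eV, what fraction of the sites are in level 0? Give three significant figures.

Eᵢ/kT = 0, 0.87564, 1.1312, 1.4378, 1.8058.
Z = Σ gᵢe^(−Eᵢ/kT) = 6·e^(−0) + 2·e^(−0.87564) + 6·e^(−1.1312) + 4·e^(−1.4378) + 1·e^(−1.8058) = 6.0000 + 0.83319 + 1.9359 + 0.94980 + 0.16434 = 9.8832.
P₀ = g₀ e^(−E₀/kT) / Z = 6.0000/9.8832 = 0.607.

0.607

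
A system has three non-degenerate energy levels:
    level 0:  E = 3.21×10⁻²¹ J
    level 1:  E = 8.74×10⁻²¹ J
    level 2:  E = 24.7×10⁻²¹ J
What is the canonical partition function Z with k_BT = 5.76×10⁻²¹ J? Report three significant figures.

Z = 0.806

Eᵢ/kT = 0.55729, 1.5174, 4.2882.
Z = Σ e^(−Eᵢ/kT) = e^(−0.55729) + e^(−1.5174) + e^(−4.2882) = 0.57276 + 0.21928 + 0.013730 = 0.80577.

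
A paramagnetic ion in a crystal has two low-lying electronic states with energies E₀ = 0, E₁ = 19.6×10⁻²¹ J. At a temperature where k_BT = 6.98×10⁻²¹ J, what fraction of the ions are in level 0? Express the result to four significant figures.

Eᵢ/kT = 0, 2.80802.
Z = Σ e^(−Eᵢ/kT) = e^(−0) + e^(−2.80802) = 1.00000 + 0.0603243 = 1.06032.
P₀ = e^(−E₀/kT) / Z = 1.00000/1.06032 = 0.9431.

0.9431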